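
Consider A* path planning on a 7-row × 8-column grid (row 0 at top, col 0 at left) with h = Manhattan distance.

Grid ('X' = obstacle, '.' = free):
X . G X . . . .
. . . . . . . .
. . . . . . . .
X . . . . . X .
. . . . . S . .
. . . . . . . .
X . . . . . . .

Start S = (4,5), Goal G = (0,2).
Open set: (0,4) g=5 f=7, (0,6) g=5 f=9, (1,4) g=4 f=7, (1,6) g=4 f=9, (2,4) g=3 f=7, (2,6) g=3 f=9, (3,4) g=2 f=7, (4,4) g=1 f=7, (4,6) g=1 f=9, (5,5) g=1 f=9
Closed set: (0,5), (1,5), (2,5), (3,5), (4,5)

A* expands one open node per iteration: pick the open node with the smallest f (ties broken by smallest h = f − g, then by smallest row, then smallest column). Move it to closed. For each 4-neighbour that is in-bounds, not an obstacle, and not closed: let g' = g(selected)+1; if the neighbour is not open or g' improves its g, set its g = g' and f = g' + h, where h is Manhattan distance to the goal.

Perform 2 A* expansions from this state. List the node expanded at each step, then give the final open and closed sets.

order=[(0,4) → (1,4)]; open=[(0,6) g=5 f=9, (1,3) g=5 f=7, (1,6) g=4 f=9, (2,4) g=3 f=7, (2,6) g=3 f=9, (3,4) g=2 f=7, (4,4) g=1 f=7, (4,6) g=1 f=9, (5,5) g=1 f=9]; closed=[(0,4), (0,5), (1,4), (1,5), (2,5), (3,5), (4,5)]

step 1: expand (0,4) (f=7, h=2) → closed; open now [(0,6) g=5 f=9, (1,4) g=4 f=7, (1,6) g=4 f=9, (2,4) g=3 f=7, (2,6) g=3 f=9, (3,4) g=2 f=7, (4,4) g=1 f=7, (4,6) g=1 f=9, (5,5) g=1 f=9]
step 2: expand (1,4) (f=7, h=3) → closed; open now [(0,6) g=5 f=9, (1,3) g=5 f=7, (1,6) g=4 f=9, (2,4) g=3 f=7, (2,6) g=3 f=9, (3,4) g=2 f=7, (4,4) g=1 f=7, (4,6) g=1 f=9, (5,5) g=1 f=9]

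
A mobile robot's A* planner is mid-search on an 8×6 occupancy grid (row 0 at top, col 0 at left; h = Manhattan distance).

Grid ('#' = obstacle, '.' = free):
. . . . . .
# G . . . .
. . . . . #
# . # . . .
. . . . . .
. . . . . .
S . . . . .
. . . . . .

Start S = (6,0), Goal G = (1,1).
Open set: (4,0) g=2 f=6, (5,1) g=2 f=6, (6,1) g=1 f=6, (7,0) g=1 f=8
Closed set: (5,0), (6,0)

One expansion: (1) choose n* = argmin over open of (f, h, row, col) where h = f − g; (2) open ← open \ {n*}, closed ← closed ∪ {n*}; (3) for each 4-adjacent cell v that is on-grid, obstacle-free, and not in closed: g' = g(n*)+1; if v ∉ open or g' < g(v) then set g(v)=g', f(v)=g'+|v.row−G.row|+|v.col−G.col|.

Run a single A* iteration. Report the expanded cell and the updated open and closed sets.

expanded=(4,0); open=[(4,1) g=3 f=6, (5,1) g=2 f=6, (6,1) g=1 f=6, (7,0) g=1 f=8]; closed=[(4,0), (5,0), (6,0)]

step 1: expand (4,0) (f=6, h=4) → closed; open now [(4,1) g=3 f=6, (5,1) g=2 f=6, (6,1) g=1 f=6, (7,0) g=1 f=8]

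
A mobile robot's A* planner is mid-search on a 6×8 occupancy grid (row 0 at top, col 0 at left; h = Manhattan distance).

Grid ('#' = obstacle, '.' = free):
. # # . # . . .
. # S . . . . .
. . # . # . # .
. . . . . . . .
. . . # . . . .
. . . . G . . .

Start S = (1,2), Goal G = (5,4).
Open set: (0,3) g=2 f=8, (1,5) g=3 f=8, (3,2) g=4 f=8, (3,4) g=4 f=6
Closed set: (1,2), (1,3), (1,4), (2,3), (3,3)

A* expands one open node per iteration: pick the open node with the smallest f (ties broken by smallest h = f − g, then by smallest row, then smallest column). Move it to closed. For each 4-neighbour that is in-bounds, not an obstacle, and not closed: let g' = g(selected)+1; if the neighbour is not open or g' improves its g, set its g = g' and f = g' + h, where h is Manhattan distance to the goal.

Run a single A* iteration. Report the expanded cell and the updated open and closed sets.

expanded=(3,4); open=[(0,3) g=2 f=8, (1,5) g=3 f=8, (3,2) g=4 f=8, (3,5) g=5 f=8, (4,4) g=5 f=6]; closed=[(1,2), (1,3), (1,4), (2,3), (3,3), (3,4)]

step 1: expand (3,4) (f=6, h=2) → closed; open now [(0,3) g=2 f=8, (1,5) g=3 f=8, (3,2) g=4 f=8, (3,5) g=5 f=8, (4,4) g=5 f=6]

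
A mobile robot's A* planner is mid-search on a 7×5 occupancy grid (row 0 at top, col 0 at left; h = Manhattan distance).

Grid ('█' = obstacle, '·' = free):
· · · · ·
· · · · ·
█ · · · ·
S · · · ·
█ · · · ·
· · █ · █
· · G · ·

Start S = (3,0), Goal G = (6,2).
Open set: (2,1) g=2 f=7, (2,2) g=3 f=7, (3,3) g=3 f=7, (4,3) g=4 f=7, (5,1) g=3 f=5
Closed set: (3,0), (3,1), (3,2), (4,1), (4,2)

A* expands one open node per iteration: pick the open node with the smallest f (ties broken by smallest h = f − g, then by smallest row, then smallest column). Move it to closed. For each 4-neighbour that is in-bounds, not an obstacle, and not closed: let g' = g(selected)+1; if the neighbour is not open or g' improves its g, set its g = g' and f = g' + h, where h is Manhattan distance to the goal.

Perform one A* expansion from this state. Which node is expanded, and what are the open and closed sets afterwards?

step 1: expand (5,1) (f=5, h=2) → closed; open now [(2,1) g=2 f=7, (2,2) g=3 f=7, (3,3) g=3 f=7, (4,3) g=4 f=7, (5,0) g=4 f=7, (6,1) g=4 f=5]

expanded=(5,1); open=[(2,1) g=2 f=7, (2,2) g=3 f=7, (3,3) g=3 f=7, (4,3) g=4 f=7, (5,0) g=4 f=7, (6,1) g=4 f=5]; closed=[(3,0), (3,1), (3,2), (4,1), (4,2), (5,1)]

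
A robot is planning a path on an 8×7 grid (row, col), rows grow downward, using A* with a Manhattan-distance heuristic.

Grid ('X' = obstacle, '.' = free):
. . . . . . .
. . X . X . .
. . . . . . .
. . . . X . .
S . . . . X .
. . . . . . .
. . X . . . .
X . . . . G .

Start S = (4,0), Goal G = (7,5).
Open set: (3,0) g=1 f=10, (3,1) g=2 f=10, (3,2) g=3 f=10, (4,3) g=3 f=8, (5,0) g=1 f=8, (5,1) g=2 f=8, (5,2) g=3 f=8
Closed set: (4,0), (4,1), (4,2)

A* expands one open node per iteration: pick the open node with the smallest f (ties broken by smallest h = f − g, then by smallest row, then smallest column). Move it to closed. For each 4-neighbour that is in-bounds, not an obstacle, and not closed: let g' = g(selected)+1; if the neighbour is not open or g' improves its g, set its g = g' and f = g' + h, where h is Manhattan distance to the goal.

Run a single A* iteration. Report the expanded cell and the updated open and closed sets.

expanded=(4,3); open=[(3,0) g=1 f=10, (3,1) g=2 f=10, (3,2) g=3 f=10, (3,3) g=4 f=10, (4,4) g=4 f=8, (5,0) g=1 f=8, (5,1) g=2 f=8, (5,2) g=3 f=8, (5,3) g=4 f=8]; closed=[(4,0), (4,1), (4,2), (4,3)]

step 1: expand (4,3) (f=8, h=5) → closed; open now [(3,0) g=1 f=10, (3,1) g=2 f=10, (3,2) g=3 f=10, (3,3) g=4 f=10, (4,4) g=4 f=8, (5,0) g=1 f=8, (5,1) g=2 f=8, (5,2) g=3 f=8, (5,3) g=4 f=8]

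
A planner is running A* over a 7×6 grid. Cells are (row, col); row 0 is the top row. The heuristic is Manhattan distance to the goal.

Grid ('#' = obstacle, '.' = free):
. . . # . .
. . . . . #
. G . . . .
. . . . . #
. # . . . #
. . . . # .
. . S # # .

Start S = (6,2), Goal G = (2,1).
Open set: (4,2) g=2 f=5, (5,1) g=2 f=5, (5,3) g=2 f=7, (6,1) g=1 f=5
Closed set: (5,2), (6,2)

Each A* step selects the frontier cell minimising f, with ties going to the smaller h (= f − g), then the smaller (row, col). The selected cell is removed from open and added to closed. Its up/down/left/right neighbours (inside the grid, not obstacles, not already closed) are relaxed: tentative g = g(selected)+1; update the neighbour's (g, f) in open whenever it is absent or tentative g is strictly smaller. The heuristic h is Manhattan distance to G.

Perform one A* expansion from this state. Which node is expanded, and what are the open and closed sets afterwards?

expanded=(4,2); open=[(3,2) g=3 f=5, (4,3) g=3 f=7, (5,1) g=2 f=5, (5,3) g=2 f=7, (6,1) g=1 f=5]; closed=[(4,2), (5,2), (6,2)]

step 1: expand (4,2) (f=5, h=3) → closed; open now [(3,2) g=3 f=5, (4,3) g=3 f=7, (5,1) g=2 f=5, (5,3) g=2 f=7, (6,1) g=1 f=5]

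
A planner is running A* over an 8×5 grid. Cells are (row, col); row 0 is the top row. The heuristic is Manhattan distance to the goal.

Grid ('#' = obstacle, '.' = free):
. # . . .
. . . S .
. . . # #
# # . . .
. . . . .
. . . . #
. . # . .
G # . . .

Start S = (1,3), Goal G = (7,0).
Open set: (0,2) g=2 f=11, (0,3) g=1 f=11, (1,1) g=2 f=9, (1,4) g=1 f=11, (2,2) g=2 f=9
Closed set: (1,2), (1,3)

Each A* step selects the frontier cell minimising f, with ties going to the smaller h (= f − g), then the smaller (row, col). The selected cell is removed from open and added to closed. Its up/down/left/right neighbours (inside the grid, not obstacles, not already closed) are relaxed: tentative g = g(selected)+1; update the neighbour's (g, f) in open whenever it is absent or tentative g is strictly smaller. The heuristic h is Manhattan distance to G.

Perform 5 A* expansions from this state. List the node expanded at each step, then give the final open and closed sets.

step 1: expand (1,1) (f=9, h=7) → closed; open now [(0,2) g=2 f=11, (0,3) g=1 f=11, (1,0) g=3 f=9, (1,4) g=1 f=11, (2,1) g=3 f=9, (2,2) g=2 f=9]
step 2: expand (1,0) (f=9, h=6) → closed; open now [(0,0) g=4 f=11, (0,2) g=2 f=11, (0,3) g=1 f=11, (1,4) g=1 f=11, (2,0) g=4 f=9, (2,1) g=3 f=9, (2,2) g=2 f=9]
step 3: expand (2,0) (f=9, h=5) → closed; open now [(0,0) g=4 f=11, (0,2) g=2 f=11, (0,3) g=1 f=11, (1,4) g=1 f=11, (2,1) g=3 f=9, (2,2) g=2 f=9]
step 4: expand (2,1) (f=9, h=6) → closed; open now [(0,0) g=4 f=11, (0,2) g=2 f=11, (0,3) g=1 f=11, (1,4) g=1 f=11, (2,2) g=2 f=9]
step 5: expand (2,2) (f=9, h=7) → closed; open now [(0,0) g=4 f=11, (0,2) g=2 f=11, (0,3) g=1 f=11, (1,4) g=1 f=11, (3,2) g=3 f=9]

order=[(1,1) → (1,0) → (2,0) → (2,1) → (2,2)]; open=[(0,0) g=4 f=11, (0,2) g=2 f=11, (0,3) g=1 f=11, (1,4) g=1 f=11, (3,2) g=3 f=9]; closed=[(1,0), (1,1), (1,2), (1,3), (2,0), (2,1), (2,2)]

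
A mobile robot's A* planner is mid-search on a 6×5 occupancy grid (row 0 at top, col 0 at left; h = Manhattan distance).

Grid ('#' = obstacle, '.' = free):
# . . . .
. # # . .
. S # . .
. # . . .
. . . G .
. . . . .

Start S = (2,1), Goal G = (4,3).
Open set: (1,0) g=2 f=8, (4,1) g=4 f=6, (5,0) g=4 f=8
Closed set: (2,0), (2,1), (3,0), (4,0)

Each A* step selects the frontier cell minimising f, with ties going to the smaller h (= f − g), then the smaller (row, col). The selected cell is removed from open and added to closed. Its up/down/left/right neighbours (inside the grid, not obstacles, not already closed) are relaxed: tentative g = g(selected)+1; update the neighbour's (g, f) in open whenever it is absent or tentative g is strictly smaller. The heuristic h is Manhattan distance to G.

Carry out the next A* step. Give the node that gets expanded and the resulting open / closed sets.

step 1: expand (4,1) (f=6, h=2) → closed; open now [(1,0) g=2 f=8, (4,2) g=5 f=6, (5,0) g=4 f=8, (5,1) g=5 f=8]

expanded=(4,1); open=[(1,0) g=2 f=8, (4,2) g=5 f=6, (5,0) g=4 f=8, (5,1) g=5 f=8]; closed=[(2,0), (2,1), (3,0), (4,0), (4,1)]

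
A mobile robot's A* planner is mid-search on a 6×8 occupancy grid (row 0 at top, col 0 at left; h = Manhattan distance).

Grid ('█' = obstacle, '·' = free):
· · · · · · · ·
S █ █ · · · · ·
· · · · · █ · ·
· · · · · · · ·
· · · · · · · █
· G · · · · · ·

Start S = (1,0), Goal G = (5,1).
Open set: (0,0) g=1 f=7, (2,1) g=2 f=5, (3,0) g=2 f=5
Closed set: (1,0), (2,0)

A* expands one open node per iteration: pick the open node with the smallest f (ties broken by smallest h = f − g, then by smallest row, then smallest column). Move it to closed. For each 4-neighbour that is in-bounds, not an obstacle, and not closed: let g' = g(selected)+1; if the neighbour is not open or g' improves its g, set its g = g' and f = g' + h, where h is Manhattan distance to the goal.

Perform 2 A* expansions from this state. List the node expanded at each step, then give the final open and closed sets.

order=[(2,1) → (3,1)]; open=[(0,0) g=1 f=7, (2,2) g=3 f=7, (3,0) g=2 f=5, (3,2) g=4 f=7, (4,1) g=4 f=5]; closed=[(1,0), (2,0), (2,1), (3,1)]

step 1: expand (2,1) (f=5, h=3) → closed; open now [(0,0) g=1 f=7, (2,2) g=3 f=7, (3,0) g=2 f=5, (3,1) g=3 f=5]
step 2: expand (3,1) (f=5, h=2) → closed; open now [(0,0) g=1 f=7, (2,2) g=3 f=7, (3,0) g=2 f=5, (3,2) g=4 f=7, (4,1) g=4 f=5]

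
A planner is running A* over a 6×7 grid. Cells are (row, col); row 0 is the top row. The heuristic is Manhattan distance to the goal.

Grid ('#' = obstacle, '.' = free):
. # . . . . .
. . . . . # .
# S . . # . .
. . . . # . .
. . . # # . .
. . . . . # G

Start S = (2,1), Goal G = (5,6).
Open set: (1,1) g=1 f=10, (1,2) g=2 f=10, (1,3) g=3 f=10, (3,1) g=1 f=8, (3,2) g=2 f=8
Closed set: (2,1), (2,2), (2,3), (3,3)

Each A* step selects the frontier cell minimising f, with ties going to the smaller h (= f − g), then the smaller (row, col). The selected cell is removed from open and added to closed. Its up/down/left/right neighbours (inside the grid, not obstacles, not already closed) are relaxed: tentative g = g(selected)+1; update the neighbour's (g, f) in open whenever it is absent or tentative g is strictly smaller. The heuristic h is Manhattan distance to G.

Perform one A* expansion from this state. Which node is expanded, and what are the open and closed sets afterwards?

expanded=(3,2); open=[(1,1) g=1 f=10, (1,2) g=2 f=10, (1,3) g=3 f=10, (3,1) g=1 f=8, (4,2) g=3 f=8]; closed=[(2,1), (2,2), (2,3), (3,2), (3,3)]

step 1: expand (3,2) (f=8, h=6) → closed; open now [(1,1) g=1 f=10, (1,2) g=2 f=10, (1,3) g=3 f=10, (3,1) g=1 f=8, (4,2) g=3 f=8]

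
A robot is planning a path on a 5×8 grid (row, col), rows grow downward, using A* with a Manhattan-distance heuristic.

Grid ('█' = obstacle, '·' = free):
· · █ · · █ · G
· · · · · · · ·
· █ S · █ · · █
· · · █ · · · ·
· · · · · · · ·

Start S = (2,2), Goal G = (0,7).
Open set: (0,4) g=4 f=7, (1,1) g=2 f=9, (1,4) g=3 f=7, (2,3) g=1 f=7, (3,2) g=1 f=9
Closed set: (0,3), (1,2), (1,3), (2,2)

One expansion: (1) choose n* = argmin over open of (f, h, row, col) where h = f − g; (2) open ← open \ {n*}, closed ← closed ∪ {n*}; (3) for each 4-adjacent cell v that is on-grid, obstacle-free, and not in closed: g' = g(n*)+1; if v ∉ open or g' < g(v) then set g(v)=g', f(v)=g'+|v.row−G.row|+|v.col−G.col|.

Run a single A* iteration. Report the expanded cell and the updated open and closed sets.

step 1: expand (0,4) (f=7, h=3) → closed; open now [(1,1) g=2 f=9, (1,4) g=3 f=7, (2,3) g=1 f=7, (3,2) g=1 f=9]

expanded=(0,4); open=[(1,1) g=2 f=9, (1,4) g=3 f=7, (2,3) g=1 f=7, (3,2) g=1 f=9]; closed=[(0,3), (0,4), (1,2), (1,3), (2,2)]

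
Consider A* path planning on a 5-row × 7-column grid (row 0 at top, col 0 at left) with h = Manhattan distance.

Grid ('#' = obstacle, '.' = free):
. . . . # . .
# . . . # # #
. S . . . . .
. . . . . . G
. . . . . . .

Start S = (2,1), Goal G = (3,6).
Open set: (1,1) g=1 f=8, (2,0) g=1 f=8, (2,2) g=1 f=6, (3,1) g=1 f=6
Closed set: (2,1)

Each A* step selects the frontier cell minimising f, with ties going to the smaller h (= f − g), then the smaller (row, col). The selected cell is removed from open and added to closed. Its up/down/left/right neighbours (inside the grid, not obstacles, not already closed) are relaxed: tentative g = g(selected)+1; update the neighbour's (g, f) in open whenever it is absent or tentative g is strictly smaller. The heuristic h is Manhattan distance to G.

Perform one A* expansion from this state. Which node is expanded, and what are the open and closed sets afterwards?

expanded=(2,2); open=[(1,1) g=1 f=8, (1,2) g=2 f=8, (2,0) g=1 f=8, (2,3) g=2 f=6, (3,1) g=1 f=6, (3,2) g=2 f=6]; closed=[(2,1), (2,2)]

step 1: expand (2,2) (f=6, h=5) → closed; open now [(1,1) g=1 f=8, (1,2) g=2 f=8, (2,0) g=1 f=8, (2,3) g=2 f=6, (3,1) g=1 f=6, (3,2) g=2 f=6]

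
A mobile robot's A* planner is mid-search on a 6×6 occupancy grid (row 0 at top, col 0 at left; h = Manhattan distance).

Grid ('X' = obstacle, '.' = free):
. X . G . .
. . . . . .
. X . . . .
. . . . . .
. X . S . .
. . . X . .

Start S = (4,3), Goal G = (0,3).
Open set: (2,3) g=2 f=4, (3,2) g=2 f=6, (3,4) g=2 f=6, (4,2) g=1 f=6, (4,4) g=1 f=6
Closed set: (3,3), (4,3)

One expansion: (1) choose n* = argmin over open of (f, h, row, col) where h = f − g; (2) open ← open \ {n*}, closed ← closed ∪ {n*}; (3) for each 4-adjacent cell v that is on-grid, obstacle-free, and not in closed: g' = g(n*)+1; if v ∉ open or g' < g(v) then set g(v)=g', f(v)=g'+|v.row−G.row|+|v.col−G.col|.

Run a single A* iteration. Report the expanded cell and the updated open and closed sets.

step 1: expand (2,3) (f=4, h=2) → closed; open now [(1,3) g=3 f=4, (2,2) g=3 f=6, (2,4) g=3 f=6, (3,2) g=2 f=6, (3,4) g=2 f=6, (4,2) g=1 f=6, (4,4) g=1 f=6]

expanded=(2,3); open=[(1,3) g=3 f=4, (2,2) g=3 f=6, (2,4) g=3 f=6, (3,2) g=2 f=6, (3,4) g=2 f=6, (4,2) g=1 f=6, (4,4) g=1 f=6]; closed=[(2,3), (3,3), (4,3)]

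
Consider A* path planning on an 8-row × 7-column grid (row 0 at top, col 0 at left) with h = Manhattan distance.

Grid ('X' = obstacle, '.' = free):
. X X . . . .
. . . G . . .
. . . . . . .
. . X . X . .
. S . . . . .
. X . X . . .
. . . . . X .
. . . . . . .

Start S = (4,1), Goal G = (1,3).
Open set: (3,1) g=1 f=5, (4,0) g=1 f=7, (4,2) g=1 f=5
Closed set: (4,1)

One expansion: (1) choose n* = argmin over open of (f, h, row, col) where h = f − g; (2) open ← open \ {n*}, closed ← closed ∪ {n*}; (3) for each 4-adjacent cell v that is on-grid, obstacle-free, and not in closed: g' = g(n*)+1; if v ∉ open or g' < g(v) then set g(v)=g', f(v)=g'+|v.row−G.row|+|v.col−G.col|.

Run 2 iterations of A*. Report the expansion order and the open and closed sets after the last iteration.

step 1: expand (3,1) (f=5, h=4) → closed; open now [(2,1) g=2 f=5, (3,0) g=2 f=7, (4,0) g=1 f=7, (4,2) g=1 f=5]
step 2: expand (2,1) (f=5, h=3) → closed; open now [(1,1) g=3 f=5, (2,0) g=3 f=7, (2,2) g=3 f=5, (3,0) g=2 f=7, (4,0) g=1 f=7, (4,2) g=1 f=5]

order=[(3,1) → (2,1)]; open=[(1,1) g=3 f=5, (2,0) g=3 f=7, (2,2) g=3 f=5, (3,0) g=2 f=7, (4,0) g=1 f=7, (4,2) g=1 f=5]; closed=[(2,1), (3,1), (4,1)]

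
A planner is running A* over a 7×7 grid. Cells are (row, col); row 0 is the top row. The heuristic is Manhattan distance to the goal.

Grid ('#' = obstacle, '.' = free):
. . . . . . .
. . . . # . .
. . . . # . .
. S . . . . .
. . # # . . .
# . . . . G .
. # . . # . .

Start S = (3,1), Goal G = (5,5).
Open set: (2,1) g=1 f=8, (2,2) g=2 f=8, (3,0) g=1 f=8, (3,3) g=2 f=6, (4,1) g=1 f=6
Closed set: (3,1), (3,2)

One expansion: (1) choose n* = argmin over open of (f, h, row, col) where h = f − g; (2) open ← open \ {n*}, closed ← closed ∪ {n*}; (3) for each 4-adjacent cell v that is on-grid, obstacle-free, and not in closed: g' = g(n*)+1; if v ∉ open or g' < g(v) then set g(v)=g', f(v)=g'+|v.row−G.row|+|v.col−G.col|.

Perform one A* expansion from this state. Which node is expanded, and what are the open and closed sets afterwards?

step 1: expand (3,3) (f=6, h=4) → closed; open now [(2,1) g=1 f=8, (2,2) g=2 f=8, (2,3) g=3 f=8, (3,0) g=1 f=8, (3,4) g=3 f=6, (4,1) g=1 f=6]

expanded=(3,3); open=[(2,1) g=1 f=8, (2,2) g=2 f=8, (2,3) g=3 f=8, (3,0) g=1 f=8, (3,4) g=3 f=6, (4,1) g=1 f=6]; closed=[(3,1), (3,2), (3,3)]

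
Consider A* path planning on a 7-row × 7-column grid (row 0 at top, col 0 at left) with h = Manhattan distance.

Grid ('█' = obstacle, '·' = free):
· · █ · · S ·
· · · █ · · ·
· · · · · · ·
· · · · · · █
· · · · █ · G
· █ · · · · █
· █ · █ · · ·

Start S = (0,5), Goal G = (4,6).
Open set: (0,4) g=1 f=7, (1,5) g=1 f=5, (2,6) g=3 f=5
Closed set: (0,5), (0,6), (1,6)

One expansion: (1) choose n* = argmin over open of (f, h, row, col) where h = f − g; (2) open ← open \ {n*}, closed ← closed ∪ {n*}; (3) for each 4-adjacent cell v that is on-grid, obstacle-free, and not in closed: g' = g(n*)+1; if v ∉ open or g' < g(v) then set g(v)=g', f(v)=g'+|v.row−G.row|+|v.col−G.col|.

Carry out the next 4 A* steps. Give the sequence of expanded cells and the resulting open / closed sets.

step 1: expand (2,6) (f=5, h=2) → closed; open now [(0,4) g=1 f=7, (1,5) g=1 f=5, (2,5) g=4 f=7]
step 2: expand (1,5) (f=5, h=4) → closed; open now [(0,4) g=1 f=7, (1,4) g=2 f=7, (2,5) g=2 f=5]
step 3: expand (2,5) (f=5, h=3) → closed; open now [(0,4) g=1 f=7, (1,4) g=2 f=7, (2,4) g=3 f=7, (3,5) g=3 f=5]
step 4: expand (3,5) (f=5, h=2) → closed; open now [(0,4) g=1 f=7, (1,4) g=2 f=7, (2,4) g=3 f=7, (3,4) g=4 f=7, (4,5) g=4 f=5]

order=[(2,6) → (1,5) → (2,5) → (3,5)]; open=[(0,4) g=1 f=7, (1,4) g=2 f=7, (2,4) g=3 f=7, (3,4) g=4 f=7, (4,5) g=4 f=5]; closed=[(0,5), (0,6), (1,5), (1,6), (2,5), (2,6), (3,5)]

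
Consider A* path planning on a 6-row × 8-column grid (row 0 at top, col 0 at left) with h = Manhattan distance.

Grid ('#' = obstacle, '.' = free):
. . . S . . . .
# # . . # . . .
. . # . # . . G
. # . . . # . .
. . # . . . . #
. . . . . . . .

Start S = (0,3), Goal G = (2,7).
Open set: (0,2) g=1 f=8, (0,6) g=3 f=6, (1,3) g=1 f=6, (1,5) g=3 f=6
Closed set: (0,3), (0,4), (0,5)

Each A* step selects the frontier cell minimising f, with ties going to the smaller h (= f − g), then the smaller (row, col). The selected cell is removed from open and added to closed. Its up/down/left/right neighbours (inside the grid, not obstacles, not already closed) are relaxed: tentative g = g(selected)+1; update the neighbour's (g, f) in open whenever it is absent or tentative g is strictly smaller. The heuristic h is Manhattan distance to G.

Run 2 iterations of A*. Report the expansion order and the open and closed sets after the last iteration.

step 1: expand (0,6) (f=6, h=3) → closed; open now [(0,2) g=1 f=8, (0,7) g=4 f=6, (1,3) g=1 f=6, (1,5) g=3 f=6, (1,6) g=4 f=6]
step 2: expand (0,7) (f=6, h=2) → closed; open now [(0,2) g=1 f=8, (1,3) g=1 f=6, (1,5) g=3 f=6, (1,6) g=4 f=6, (1,7) g=5 f=6]

order=[(0,6) → (0,7)]; open=[(0,2) g=1 f=8, (1,3) g=1 f=6, (1,5) g=3 f=6, (1,6) g=4 f=6, (1,7) g=5 f=6]; closed=[(0,3), (0,4), (0,5), (0,6), (0,7)]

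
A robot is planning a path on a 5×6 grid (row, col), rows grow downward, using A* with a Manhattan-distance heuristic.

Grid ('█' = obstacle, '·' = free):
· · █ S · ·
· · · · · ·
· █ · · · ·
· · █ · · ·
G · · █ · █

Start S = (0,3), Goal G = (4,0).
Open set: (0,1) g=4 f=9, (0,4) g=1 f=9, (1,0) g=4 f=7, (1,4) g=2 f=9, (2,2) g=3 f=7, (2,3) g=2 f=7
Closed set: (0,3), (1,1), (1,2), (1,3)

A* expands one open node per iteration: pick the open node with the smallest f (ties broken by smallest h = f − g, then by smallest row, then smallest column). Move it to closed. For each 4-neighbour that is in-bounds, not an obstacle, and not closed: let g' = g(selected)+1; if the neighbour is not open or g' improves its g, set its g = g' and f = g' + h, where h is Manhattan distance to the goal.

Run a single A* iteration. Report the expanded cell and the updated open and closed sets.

expanded=(1,0); open=[(0,0) g=5 f=9, (0,1) g=4 f=9, (0,4) g=1 f=9, (1,4) g=2 f=9, (2,0) g=5 f=7, (2,2) g=3 f=7, (2,3) g=2 f=7]; closed=[(0,3), (1,0), (1,1), (1,2), (1,3)]

step 1: expand (1,0) (f=7, h=3) → closed; open now [(0,0) g=5 f=9, (0,1) g=4 f=9, (0,4) g=1 f=9, (1,4) g=2 f=9, (2,0) g=5 f=7, (2,2) g=3 f=7, (2,3) g=2 f=7]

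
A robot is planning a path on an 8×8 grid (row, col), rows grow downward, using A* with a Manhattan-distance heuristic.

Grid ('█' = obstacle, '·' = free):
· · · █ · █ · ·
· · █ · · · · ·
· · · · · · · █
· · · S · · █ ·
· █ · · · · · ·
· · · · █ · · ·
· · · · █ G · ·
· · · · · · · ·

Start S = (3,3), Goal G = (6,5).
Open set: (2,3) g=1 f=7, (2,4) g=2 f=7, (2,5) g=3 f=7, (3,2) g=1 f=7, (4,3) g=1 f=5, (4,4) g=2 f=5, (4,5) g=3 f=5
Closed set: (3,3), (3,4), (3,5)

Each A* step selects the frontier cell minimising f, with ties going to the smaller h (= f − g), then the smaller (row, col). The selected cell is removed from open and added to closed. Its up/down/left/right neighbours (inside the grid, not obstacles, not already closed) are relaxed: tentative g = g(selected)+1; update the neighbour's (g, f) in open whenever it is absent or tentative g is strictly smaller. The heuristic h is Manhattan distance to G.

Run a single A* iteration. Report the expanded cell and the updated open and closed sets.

step 1: expand (4,5) (f=5, h=2) → closed; open now [(2,3) g=1 f=7, (2,4) g=2 f=7, (2,5) g=3 f=7, (3,2) g=1 f=7, (4,3) g=1 f=5, (4,4) g=2 f=5, (4,6) g=4 f=7, (5,5) g=4 f=5]

expanded=(4,5); open=[(2,3) g=1 f=7, (2,4) g=2 f=7, (2,5) g=3 f=7, (3,2) g=1 f=7, (4,3) g=1 f=5, (4,4) g=2 f=5, (4,6) g=4 f=7, (5,5) g=4 f=5]; closed=[(3,3), (3,4), (3,5), (4,5)]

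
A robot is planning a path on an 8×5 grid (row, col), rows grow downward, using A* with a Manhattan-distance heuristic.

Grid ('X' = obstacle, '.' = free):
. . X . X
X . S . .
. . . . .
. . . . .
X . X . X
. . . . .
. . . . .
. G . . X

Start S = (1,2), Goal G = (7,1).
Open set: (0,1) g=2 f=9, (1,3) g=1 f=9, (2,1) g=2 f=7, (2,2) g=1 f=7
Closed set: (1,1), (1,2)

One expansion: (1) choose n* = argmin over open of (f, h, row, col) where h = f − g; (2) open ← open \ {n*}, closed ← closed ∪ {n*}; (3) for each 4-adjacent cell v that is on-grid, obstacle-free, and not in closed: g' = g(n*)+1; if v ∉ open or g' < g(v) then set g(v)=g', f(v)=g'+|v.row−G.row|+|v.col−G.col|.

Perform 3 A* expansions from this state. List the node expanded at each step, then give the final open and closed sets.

order=[(2,1) → (3,1) → (4,1)]; open=[(0,1) g=2 f=9, (1,3) g=1 f=9, (2,0) g=3 f=9, (2,2) g=1 f=7, (3,0) g=4 f=9, (3,2) g=4 f=9, (5,1) g=5 f=7]; closed=[(1,1), (1,2), (2,1), (3,1), (4,1)]

step 1: expand (2,1) (f=7, h=5) → closed; open now [(0,1) g=2 f=9, (1,3) g=1 f=9, (2,0) g=3 f=9, (2,2) g=1 f=7, (3,1) g=3 f=7]
step 2: expand (3,1) (f=7, h=4) → closed; open now [(0,1) g=2 f=9, (1,3) g=1 f=9, (2,0) g=3 f=9, (2,2) g=1 f=7, (3,0) g=4 f=9, (3,2) g=4 f=9, (4,1) g=4 f=7]
step 3: expand (4,1) (f=7, h=3) → closed; open now [(0,1) g=2 f=9, (1,3) g=1 f=9, (2,0) g=3 f=9, (2,2) g=1 f=7, (3,0) g=4 f=9, (3,2) g=4 f=9, (5,1) g=5 f=7]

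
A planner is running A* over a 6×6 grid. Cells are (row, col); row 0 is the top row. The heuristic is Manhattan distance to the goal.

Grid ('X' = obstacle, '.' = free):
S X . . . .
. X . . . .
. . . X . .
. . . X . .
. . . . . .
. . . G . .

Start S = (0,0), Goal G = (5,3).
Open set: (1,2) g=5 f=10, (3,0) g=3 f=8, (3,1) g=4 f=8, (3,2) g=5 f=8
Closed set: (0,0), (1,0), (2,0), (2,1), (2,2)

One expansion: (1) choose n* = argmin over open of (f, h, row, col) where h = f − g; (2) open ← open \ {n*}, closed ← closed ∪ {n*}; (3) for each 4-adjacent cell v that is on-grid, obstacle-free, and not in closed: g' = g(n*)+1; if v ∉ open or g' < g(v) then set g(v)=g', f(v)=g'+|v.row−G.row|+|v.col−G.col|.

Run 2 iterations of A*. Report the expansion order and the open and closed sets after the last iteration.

step 1: expand (3,2) (f=8, h=3) → closed; open now [(1,2) g=5 f=10, (3,0) g=3 f=8, (3,1) g=4 f=8, (4,2) g=6 f=8]
step 2: expand (4,2) (f=8, h=2) → closed; open now [(1,2) g=5 f=10, (3,0) g=3 f=8, (3,1) g=4 f=8, (4,1) g=7 f=10, (4,3) g=7 f=8, (5,2) g=7 f=8]

order=[(3,2) → (4,2)]; open=[(1,2) g=5 f=10, (3,0) g=3 f=8, (3,1) g=4 f=8, (4,1) g=7 f=10, (4,3) g=7 f=8, (5,2) g=7 f=8]; closed=[(0,0), (1,0), (2,0), (2,1), (2,2), (3,2), (4,2)]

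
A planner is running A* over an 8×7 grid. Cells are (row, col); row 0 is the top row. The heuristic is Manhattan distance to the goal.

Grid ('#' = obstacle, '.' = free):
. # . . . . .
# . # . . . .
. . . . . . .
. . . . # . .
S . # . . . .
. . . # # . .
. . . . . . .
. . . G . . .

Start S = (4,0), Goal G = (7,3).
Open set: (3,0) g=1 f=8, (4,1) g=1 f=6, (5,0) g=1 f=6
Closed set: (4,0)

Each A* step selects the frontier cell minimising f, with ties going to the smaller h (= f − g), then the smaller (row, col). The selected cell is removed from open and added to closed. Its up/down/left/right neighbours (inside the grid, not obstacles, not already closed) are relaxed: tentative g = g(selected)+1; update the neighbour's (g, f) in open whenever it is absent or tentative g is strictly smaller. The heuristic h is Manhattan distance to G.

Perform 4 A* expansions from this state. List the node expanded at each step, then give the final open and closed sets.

order=[(4,1) → (5,1) → (5,2) → (6,2)]; open=[(3,0) g=1 f=8, (3,1) g=2 f=8, (5,0) g=1 f=6, (6,1) g=3 f=6, (6,3) g=5 f=6, (7,2) g=5 f=6]; closed=[(4,0), (4,1), (5,1), (5,2), (6,2)]

step 1: expand (4,1) (f=6, h=5) → closed; open now [(3,0) g=1 f=8, (3,1) g=2 f=8, (5,0) g=1 f=6, (5,1) g=2 f=6]
step 2: expand (5,1) (f=6, h=4) → closed; open now [(3,0) g=1 f=8, (3,1) g=2 f=8, (5,0) g=1 f=6, (5,2) g=3 f=6, (6,1) g=3 f=6]
step 3: expand (5,2) (f=6, h=3) → closed; open now [(3,0) g=1 f=8, (3,1) g=2 f=8, (5,0) g=1 f=6, (6,1) g=3 f=6, (6,2) g=4 f=6]
step 4: expand (6,2) (f=6, h=2) → closed; open now [(3,0) g=1 f=8, (3,1) g=2 f=8, (5,0) g=1 f=6, (6,1) g=3 f=6, (6,3) g=5 f=6, (7,2) g=5 f=6]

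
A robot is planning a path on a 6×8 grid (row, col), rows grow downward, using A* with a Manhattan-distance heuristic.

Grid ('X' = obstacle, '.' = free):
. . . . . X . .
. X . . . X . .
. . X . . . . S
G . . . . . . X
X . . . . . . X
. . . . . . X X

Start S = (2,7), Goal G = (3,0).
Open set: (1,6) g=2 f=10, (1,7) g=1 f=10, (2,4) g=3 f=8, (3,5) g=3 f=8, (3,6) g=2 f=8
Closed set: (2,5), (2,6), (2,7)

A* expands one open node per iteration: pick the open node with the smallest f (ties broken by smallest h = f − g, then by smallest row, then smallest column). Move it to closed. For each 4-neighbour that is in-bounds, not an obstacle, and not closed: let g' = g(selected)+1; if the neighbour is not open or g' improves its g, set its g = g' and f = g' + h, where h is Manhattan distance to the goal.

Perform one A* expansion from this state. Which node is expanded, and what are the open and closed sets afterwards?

step 1: expand (2,4) (f=8, h=5) → closed; open now [(1,4) g=4 f=10, (1,6) g=2 f=10, (1,7) g=1 f=10, (2,3) g=4 f=8, (3,4) g=4 f=8, (3,5) g=3 f=8, (3,6) g=2 f=8]

expanded=(2,4); open=[(1,4) g=4 f=10, (1,6) g=2 f=10, (1,7) g=1 f=10, (2,3) g=4 f=8, (3,4) g=4 f=8, (3,5) g=3 f=8, (3,6) g=2 f=8]; closed=[(2,4), (2,5), (2,6), (2,7)]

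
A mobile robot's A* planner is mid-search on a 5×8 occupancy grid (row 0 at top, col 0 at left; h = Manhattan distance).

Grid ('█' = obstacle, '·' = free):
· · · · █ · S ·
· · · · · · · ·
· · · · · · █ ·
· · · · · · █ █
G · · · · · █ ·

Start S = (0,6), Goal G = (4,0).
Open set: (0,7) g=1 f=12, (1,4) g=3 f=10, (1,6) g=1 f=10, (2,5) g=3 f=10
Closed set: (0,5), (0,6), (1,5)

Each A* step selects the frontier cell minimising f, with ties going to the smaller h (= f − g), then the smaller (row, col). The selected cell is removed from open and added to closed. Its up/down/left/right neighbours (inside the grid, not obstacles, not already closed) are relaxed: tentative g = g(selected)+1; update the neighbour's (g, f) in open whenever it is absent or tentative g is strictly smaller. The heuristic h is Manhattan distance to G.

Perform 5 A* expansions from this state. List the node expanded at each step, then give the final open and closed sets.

order=[(1,4) → (1,3) → (1,2) → (1,1) → (1,0)]; open=[(0,0) g=8 f=12, (0,1) g=7 f=12, (0,2) g=6 f=12, (0,3) g=5 f=12, (0,7) g=1 f=12, (1,6) g=1 f=10, (2,0) g=8 f=10, (2,1) g=7 f=10, (2,2) g=6 f=10, (2,3) g=5 f=10, (2,4) g=4 f=10, (2,5) g=3 f=10]; closed=[(0,5), (0,6), (1,0), (1,1), (1,2), (1,3), (1,4), (1,5)]

step 1: expand (1,4) (f=10, h=7) → closed; open now [(0,7) g=1 f=12, (1,3) g=4 f=10, (1,6) g=1 f=10, (2,4) g=4 f=10, (2,5) g=3 f=10]
step 2: expand (1,3) (f=10, h=6) → closed; open now [(0,3) g=5 f=12, (0,7) g=1 f=12, (1,2) g=5 f=10, (1,6) g=1 f=10, (2,3) g=5 f=10, (2,4) g=4 f=10, (2,5) g=3 f=10]
step 3: expand (1,2) (f=10, h=5) → closed; open now [(0,2) g=6 f=12, (0,3) g=5 f=12, (0,7) g=1 f=12, (1,1) g=6 f=10, (1,6) g=1 f=10, (2,2) g=6 f=10, (2,3) g=5 f=10, (2,4) g=4 f=10, (2,5) g=3 f=10]
step 4: expand (1,1) (f=10, h=4) → closed; open now [(0,1) g=7 f=12, (0,2) g=6 f=12, (0,3) g=5 f=12, (0,7) g=1 f=12, (1,0) g=7 f=10, (1,6) g=1 f=10, (2,1) g=7 f=10, (2,2) g=6 f=10, (2,3) g=5 f=10, (2,4) g=4 f=10, (2,5) g=3 f=10]
step 5: expand (1,0) (f=10, h=3) → closed; open now [(0,0) g=8 f=12, (0,1) g=7 f=12, (0,2) g=6 f=12, (0,3) g=5 f=12, (0,7) g=1 f=12, (1,6) g=1 f=10, (2,0) g=8 f=10, (2,1) g=7 f=10, (2,2) g=6 f=10, (2,3) g=5 f=10, (2,4) g=4 f=10, (2,5) g=3 f=10]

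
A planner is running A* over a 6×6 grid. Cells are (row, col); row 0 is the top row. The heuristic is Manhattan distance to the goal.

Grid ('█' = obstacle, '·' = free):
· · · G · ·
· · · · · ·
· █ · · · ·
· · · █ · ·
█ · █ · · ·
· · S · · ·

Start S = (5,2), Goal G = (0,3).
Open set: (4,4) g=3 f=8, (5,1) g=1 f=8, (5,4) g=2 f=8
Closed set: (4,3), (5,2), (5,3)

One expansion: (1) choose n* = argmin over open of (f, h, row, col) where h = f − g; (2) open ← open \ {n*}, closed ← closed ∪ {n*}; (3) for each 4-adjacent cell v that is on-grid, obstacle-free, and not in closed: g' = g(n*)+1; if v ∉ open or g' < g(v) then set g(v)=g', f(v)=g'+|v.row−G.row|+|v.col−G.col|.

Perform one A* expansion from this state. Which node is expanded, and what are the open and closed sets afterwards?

step 1: expand (4,4) (f=8, h=5) → closed; open now [(3,4) g=4 f=8, (4,5) g=4 f=10, (5,1) g=1 f=8, (5,4) g=2 f=8]

expanded=(4,4); open=[(3,4) g=4 f=8, (4,5) g=4 f=10, (5,1) g=1 f=8, (5,4) g=2 f=8]; closed=[(4,3), (4,4), (5,2), (5,3)]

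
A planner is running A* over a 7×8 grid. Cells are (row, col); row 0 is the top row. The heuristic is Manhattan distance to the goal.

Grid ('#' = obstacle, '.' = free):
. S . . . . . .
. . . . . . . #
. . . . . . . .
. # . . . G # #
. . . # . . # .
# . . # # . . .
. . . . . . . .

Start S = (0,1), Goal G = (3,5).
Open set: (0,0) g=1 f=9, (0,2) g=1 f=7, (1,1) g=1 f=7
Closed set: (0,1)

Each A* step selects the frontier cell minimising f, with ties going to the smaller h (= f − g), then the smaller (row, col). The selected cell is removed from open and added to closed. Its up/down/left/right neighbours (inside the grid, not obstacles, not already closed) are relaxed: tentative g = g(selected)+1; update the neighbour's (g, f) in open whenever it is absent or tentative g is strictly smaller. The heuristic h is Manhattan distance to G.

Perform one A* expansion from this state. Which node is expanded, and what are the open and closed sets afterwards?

step 1: expand (0,2) (f=7, h=6) → closed; open now [(0,0) g=1 f=9, (0,3) g=2 f=7, (1,1) g=1 f=7, (1,2) g=2 f=7]

expanded=(0,2); open=[(0,0) g=1 f=9, (0,3) g=2 f=7, (1,1) g=1 f=7, (1,2) g=2 f=7]; closed=[(0,1), (0,2)]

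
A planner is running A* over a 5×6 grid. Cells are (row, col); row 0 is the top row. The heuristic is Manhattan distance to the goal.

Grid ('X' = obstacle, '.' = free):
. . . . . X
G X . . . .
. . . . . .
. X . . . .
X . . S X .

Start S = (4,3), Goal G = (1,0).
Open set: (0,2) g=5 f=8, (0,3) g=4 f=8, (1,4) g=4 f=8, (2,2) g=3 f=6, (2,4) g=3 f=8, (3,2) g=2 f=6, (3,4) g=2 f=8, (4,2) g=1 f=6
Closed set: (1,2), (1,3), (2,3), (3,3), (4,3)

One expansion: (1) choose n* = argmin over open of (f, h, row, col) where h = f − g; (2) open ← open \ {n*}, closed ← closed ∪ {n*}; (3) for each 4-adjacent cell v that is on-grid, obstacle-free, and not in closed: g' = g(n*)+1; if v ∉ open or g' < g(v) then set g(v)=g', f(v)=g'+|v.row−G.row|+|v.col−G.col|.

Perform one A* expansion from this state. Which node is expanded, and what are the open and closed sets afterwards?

expanded=(2,2); open=[(0,2) g=5 f=8, (0,3) g=4 f=8, (1,4) g=4 f=8, (2,1) g=4 f=6, (2,4) g=3 f=8, (3,2) g=2 f=6, (3,4) g=2 f=8, (4,2) g=1 f=6]; closed=[(1,2), (1,3), (2,2), (2,3), (3,3), (4,3)]

step 1: expand (2,2) (f=6, h=3) → closed; open now [(0,2) g=5 f=8, (0,3) g=4 f=8, (1,4) g=4 f=8, (2,1) g=4 f=6, (2,4) g=3 f=8, (3,2) g=2 f=6, (3,4) g=2 f=8, (4,2) g=1 f=6]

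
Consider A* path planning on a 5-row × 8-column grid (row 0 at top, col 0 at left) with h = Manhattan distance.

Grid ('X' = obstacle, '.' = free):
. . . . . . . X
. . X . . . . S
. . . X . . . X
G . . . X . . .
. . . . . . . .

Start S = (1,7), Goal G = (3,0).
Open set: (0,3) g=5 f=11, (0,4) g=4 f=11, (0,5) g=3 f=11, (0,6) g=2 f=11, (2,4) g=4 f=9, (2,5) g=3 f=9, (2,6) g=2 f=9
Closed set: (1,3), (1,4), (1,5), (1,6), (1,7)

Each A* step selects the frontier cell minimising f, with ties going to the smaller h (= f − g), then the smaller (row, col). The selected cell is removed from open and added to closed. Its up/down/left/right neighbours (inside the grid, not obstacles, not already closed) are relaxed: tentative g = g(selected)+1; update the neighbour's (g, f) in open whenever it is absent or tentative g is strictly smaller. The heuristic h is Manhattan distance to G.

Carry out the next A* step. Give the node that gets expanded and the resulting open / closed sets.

step 1: expand (2,4) (f=9, h=5) → closed; open now [(0,3) g=5 f=11, (0,4) g=4 f=11, (0,5) g=3 f=11, (0,6) g=2 f=11, (2,5) g=3 f=9, (2,6) g=2 f=9]

expanded=(2,4); open=[(0,3) g=5 f=11, (0,4) g=4 f=11, (0,5) g=3 f=11, (0,6) g=2 f=11, (2,5) g=3 f=9, (2,6) g=2 f=9]; closed=[(1,3), (1,4), (1,5), (1,6), (1,7), (2,4)]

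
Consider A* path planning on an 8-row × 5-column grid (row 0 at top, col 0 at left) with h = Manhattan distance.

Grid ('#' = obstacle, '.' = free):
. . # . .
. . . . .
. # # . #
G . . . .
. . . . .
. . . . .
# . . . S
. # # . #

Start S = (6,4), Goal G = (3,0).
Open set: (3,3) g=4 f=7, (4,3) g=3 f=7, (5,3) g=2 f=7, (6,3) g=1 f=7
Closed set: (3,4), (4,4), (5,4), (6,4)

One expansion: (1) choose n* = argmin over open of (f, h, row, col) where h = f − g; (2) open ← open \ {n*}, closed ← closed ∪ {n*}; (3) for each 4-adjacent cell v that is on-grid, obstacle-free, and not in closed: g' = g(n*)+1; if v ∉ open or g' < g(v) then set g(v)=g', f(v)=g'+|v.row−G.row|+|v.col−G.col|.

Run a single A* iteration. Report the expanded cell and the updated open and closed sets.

expanded=(3,3); open=[(2,3) g=5 f=9, (3,2) g=5 f=7, (4,3) g=3 f=7, (5,3) g=2 f=7, (6,3) g=1 f=7]; closed=[(3,3), (3,4), (4,4), (5,4), (6,4)]

step 1: expand (3,3) (f=7, h=3) → closed; open now [(2,3) g=5 f=9, (3,2) g=5 f=7, (4,3) g=3 f=7, (5,3) g=2 f=7, (6,3) g=1 f=7]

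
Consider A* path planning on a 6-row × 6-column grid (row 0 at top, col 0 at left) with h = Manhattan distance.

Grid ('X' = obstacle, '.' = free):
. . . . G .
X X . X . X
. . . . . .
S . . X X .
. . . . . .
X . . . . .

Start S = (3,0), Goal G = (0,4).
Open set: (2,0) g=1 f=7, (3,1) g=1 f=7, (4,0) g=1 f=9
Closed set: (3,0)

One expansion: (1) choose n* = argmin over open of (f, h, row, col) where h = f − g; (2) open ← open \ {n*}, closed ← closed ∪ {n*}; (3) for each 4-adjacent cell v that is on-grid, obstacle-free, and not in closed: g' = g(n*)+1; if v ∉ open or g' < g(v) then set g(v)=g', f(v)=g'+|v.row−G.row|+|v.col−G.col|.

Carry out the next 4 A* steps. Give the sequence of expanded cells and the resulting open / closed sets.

step 1: expand (2,0) (f=7, h=6) → closed; open now [(2,1) g=2 f=7, (3,1) g=1 f=7, (4,0) g=1 f=9]
step 2: expand (2,1) (f=7, h=5) → closed; open now [(2,2) g=3 f=7, (3,1) g=1 f=7, (4,0) g=1 f=9]
step 3: expand (2,2) (f=7, h=4) → closed; open now [(1,2) g=4 f=7, (2,3) g=4 f=7, (3,1) g=1 f=7, (3,2) g=4 f=9, (4,0) g=1 f=9]
step 4: expand (1,2) (f=7, h=3) → closed; open now [(0,2) g=5 f=7, (2,3) g=4 f=7, (3,1) g=1 f=7, (3,2) g=4 f=9, (4,0) g=1 f=9]

order=[(2,0) → (2,1) → (2,2) → (1,2)]; open=[(0,2) g=5 f=7, (2,3) g=4 f=7, (3,1) g=1 f=7, (3,2) g=4 f=9, (4,0) g=1 f=9]; closed=[(1,2), (2,0), (2,1), (2,2), (3,0)]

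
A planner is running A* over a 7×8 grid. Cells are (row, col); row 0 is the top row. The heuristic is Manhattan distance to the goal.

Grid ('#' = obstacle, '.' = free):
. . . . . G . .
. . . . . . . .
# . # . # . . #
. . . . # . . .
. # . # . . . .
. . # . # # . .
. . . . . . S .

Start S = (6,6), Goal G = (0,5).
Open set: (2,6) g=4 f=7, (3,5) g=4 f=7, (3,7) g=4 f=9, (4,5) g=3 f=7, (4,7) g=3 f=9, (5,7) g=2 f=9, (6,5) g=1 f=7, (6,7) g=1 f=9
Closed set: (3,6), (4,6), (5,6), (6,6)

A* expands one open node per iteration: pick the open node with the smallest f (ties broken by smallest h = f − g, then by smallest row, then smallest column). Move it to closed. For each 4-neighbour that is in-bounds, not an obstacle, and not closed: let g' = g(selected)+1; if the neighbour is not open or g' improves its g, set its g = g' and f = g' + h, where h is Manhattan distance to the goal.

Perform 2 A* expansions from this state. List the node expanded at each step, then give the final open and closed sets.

step 1: expand (2,6) (f=7, h=3) → closed; open now [(1,6) g=5 f=7, (2,5) g=5 f=7, (3,5) g=4 f=7, (3,7) g=4 f=9, (4,5) g=3 f=7, (4,7) g=3 f=9, (5,7) g=2 f=9, (6,5) g=1 f=7, (6,7) g=1 f=9]
step 2: expand (1,6) (f=7, h=2) → closed; open now [(0,6) g=6 f=7, (1,5) g=6 f=7, (1,7) g=6 f=9, (2,5) g=5 f=7, (3,5) g=4 f=7, (3,7) g=4 f=9, (4,5) g=3 f=7, (4,7) g=3 f=9, (5,7) g=2 f=9, (6,5) g=1 f=7, (6,7) g=1 f=9]

order=[(2,6) → (1,6)]; open=[(0,6) g=6 f=7, (1,5) g=6 f=7, (1,7) g=6 f=9, (2,5) g=5 f=7, (3,5) g=4 f=7, (3,7) g=4 f=9, (4,5) g=3 f=7, (4,7) g=3 f=9, (5,7) g=2 f=9, (6,5) g=1 f=7, (6,7) g=1 f=9]; closed=[(1,6), (2,6), (3,6), (4,6), (5,6), (6,6)]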